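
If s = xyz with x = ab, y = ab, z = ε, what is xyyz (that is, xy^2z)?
ababab

Given x = 'ab', y = 'ab', z = '' and i = 2:

xy^2z = x + y·y·...·y (2 times) + z
       = 'ab' + 'ab'^2 + ''
       = 'ab' + 'abab' + ''
       = 'ababab'

The pumped string is 'ababab' with length 6.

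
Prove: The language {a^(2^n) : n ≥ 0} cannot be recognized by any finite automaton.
Assume for contradiction that L is regular, and let p ≥ 1 be the pumping length given by the pumping lemma.
Choose s = a^(2^p). Then s ∈ L and |s| = 2^p ≥ p.
By the pumping lemma, s = xyz for some x, y, z with |xy| ≤ p, |y| ≥ 1, and xy^i z ∈ L for every i ≥ 0.
Here y = a^k for some k with 1 ≤ k ≤ |xy| ≤ p, and p < 2^p.

Take i = 2: |xy²z| = 2^p + k.
Now 2^p < 2^p + k ≤ 2^p + p < 2^p + 2^p = 2^(p+1).
So |xy²z| lies strictly between the consecutive powers of two 2^p and 2^(p+1), hence is not a power of 2, and xy²z ∉ L.

This contradicts the pumping lemma, which requires xy^i z ∈ L for all i ≥ 0.
Hence L = {a^(2^n) : n ≥ 0} is not regular. ∎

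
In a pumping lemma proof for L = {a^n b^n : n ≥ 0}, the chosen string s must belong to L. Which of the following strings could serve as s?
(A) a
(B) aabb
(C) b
(B) aabb

The pumping lemma is applied to a string s that lies in L, so first check membership of each option:
- (A) a has 1 a's and 0 b's; 1 ≠ 0, so it is not in L ✗
- (B) aabb = a^2 b^2 has equal counts (2 = 2), so it is in L ✓
- (C) b has 0 a's and 1 b's; 0 ≠ 1, so it is not in L ✗

Only (B) aabb is in L, so it is the only candidate that could play the role of s.
(In a complete proof one picks s in terms of the pumping length p so that |s| ≥ p is guaranteed; a fixed string like aabb illustrates the shape of such an s.)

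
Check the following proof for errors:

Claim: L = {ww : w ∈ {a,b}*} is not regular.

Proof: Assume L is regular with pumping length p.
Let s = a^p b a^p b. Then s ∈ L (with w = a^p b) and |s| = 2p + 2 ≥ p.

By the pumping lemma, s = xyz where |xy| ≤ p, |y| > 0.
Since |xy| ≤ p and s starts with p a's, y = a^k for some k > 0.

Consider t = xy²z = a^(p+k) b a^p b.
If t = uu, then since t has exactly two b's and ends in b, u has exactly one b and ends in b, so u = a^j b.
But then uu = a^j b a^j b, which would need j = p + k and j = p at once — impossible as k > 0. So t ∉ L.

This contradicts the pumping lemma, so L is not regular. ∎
The proof is correct.

This proof is valid because:
1. s = a^p b a^p b is in L and is chosen in terms of p, so |s| ≥ p holds for every p
2. The decomposition analysis is correct: |xy| ≤ p forces y to lie inside the leading a's
3. The contradiction is valid: the argument shows a^(p+k) b a^p b cannot be split into two equal halves
4. The conclusion follows logically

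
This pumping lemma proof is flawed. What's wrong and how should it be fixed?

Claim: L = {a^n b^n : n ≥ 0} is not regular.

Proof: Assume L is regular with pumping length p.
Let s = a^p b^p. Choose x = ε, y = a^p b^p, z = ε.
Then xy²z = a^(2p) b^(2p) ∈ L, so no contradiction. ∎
Error: The decomposition violates |xy| ≤ p. With y = a^p b^p, |xy| = |y| = 2p > p. (The proof also miscomputes xy²z, which would be a^p b^p a^p b^p rather than a^(2p) b^(2p), and it wrongly treats one harmless decomposition as settling the matter — the prover does not get to choose the decomposition.)

Correction: The pumping lemma requires |xy| ≤ p, and the argument must handle every decomposition satisfying |xy| ≤ p, |y| ≥ 1. Since s starts with p a's, any such y consists only of a's, say y = a^k with k ≥ 1. Then xy²z = a^(p+k) b^p has unequal numbers of a's and b's, so xy²z ∉ L — the required contradiction.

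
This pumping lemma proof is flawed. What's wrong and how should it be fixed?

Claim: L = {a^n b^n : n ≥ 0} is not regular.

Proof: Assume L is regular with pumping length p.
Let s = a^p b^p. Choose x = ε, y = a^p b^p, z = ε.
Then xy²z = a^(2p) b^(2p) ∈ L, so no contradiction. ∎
Error: The decomposition violates |xy| ≤ p. With y = a^p b^p, |xy| = |y| = 2p > p. (The proof also miscomputes xy²z, which would be a^p b^p a^p b^p rather than a^(2p) b^(2p), and it wrongly treats one harmless decomposition as settling the matter — the prover does not get to choose the decomposition.)

Correction: The pumping lemma requires |xy| ≤ p, and the argument must handle every decomposition satisfying |xy| ≤ p, |y| ≥ 1. Since s starts with p a's, any such y consists only of a's, say y = a^k with k ≥ 1. Then xy²z = a^(p+k) b^p has unequal numbers of a's and b's, so xy²z ∉ L — the required contradiction.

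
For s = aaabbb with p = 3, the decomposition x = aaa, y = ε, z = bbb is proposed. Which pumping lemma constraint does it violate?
Violated: |y| > 0

The decomposition x = aaa, y = ε, z = bbb for s = aaabbb with p = 3
violates the constraint: |y| > 0

|y| = 0, but the pumping lemma requires |y| > 0 (y must be non-empty).

Pumping lemma constraints:
1. xyz = s (decomposition is valid)
2. |xy| ≤ p
3. |y| > 0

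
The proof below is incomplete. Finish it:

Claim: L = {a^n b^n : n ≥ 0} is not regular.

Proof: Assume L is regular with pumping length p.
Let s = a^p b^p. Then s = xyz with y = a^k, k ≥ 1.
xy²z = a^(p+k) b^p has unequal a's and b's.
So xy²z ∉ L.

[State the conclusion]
This contradicts the pumping lemma for regular languages,
which guarantees xy^i z ∈ L for all i ≥ 0.

Since our assumption that L is regular leads to a contradiction,
we conclude that L = {a^n b^n : n ≥ 0} is NOT regular. ∎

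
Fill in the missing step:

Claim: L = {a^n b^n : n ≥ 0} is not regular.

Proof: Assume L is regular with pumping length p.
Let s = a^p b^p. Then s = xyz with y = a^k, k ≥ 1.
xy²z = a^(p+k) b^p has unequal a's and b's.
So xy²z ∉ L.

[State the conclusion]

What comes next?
This contradicts the pumping lemma for regular languages,
which guarantees xy^i z ∈ L for all i ≥ 0.

Since our assumption that L is regular leads to a contradiction,
we conclude that L = {a^n b^n : n ≥ 0} is NOT regular. ∎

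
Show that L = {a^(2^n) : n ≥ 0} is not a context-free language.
Assume for contradiction that L is context-free, and let p ≥ 1 be the pumping length given by the pumping lemma for CFLs.
Choose s = a^(2^p). Then s ∈ L and |s| = 2^p ≥ p.
By the CFL pumping lemma, s = uvxyz for some u, v, x, y, z with |vxy| ≤ p, |vy| ≥ 1, and uv^i xy^i z ∈ L for every i ≥ 0.
All symbols are a's, so only lengths matter: let k = |vy|, with 1 ≤ k ≤ |vxy| ≤ p < 2^p.

Take i = 2: |uv²xy²z| = 2^p + k, and 2^p < 2^p + k < 2^p + 2^p = 2^(p+1).
So the length lies strictly between consecutive powers of two and is not a power of 2; uv²xy²z ∉ L.

This contradicts the CFL pumping lemma, which requires uv^i xy^i z ∈ L for all i ≥ 0.
Hence L = {a^(2^n) : n ≥ 0} is not context-free. ∎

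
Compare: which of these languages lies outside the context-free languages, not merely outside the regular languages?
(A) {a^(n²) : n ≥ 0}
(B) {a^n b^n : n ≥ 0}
(A) {a^(n²) : n ≥ 0}

(A) {a^(n²) : n ≥ 0} requires the CFL pumping lemma.

- {a^n b^n : n ≥ 0} is context-free (but not regular)
  • Can be shown non-regular with the regular pumping lemma
  • After pumping, the number of a's and b's become unequal

- {a^(n²) : n ≥ 0} is NOT context-free
  • Requires the CFL pumping lemma to prove
  • Gaps between squares grow unboundedly

The CFL pumping lemma is "stronger" in that it can prove non-membership
in the larger class of context-free languages.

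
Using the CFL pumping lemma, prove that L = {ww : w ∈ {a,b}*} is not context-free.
Assume for contradiction that L is context-free, and let p ≥ 1 be the pumping length given by the pumping lemma for CFLs.
Choose s = a^p b^p a^p b^p. Then s ∈ L (take w = a^p b^p) and |s| = 4p ≥ p.
By the CFL pumping lemma, s = uvxyz for some u, v, x, y, z with |vxy| ≤ p, |vy| ≥ 1, and uv^i xy^i z ∈ L for every i ≥ 0.

Write s as four blocks A₁ B₁ A₂ B₂ with A₁ = A₂ = a^p and B₁ = B₂ = b^p. Since |vxy| ≤ p, the window vxy lies inside at most two adjacent blocks. Take i = 0 and let t = uxz, so |t| = 4p − |vy| with 1 ≤ |vy| ≤ p. If |t| is odd, t ∉ L immediately, so assume |vy| is even (hence |vy| ≥ 2) and |t|/2 = 2p − |vy|/2, which satisfies p ≤ |t|/2 ≤ 2p − 1.

Case 1 (vxy inside A₁B₁): t = a^(p−j) b^(p−l) a^p b^p with j + l = |vy|. The second half of t has length < 2p, so it is a suffix of the trailing a^p b^p and ends in b; the first half is a^(p−j) b^(p−l) a^((j+l)/2), which ends in a because (j+l)/2 ≥ 1. The halves differ, so t ∉ L.

Case 2 (vxy inside B₁A₂, straddling the middle): t = a^p b^(p−j) a^(p−l) b^p with j + l = |vy|. If t = ww, then w is a prefix of t of length ≥ p, so w begins with a^p; and w is a suffix of t of length ≥ p, so w ends with b^p. That forces |w| ≥ 2p, contradicting |w| = |t|/2 ≤ 2p − 1. So t ∉ L.

Case 3 (vxy inside A₂B₂): t = a^p b^p a^(p−j) b^(p−l) with j + l = |vy|. The first half of t is a prefix of a^p b^p, so it begins with a; the second half is b^((j+l)/2) a^(p−j) b^(p−l), which begins with b. The halves differ, so t ∉ L.

In every case uv⁰xy⁰z = uxz ∉ L.

This contradicts the CFL pumping lemma, which requires uv^i xy^i z ∈ L for all i ≥ 0.
Hence L = {ww : w ∈ {a,b}*} is not context-free. ∎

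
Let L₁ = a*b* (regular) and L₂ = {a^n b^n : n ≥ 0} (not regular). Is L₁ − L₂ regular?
No — L₁ − L₂ is not regular.

a*b* − {a^n b^n} = {a^n b^m : n ≠ m}. If this were regular, then its complement intersected with a*b*, namely {a^n b^n : n ≥ 0}, would be regular too (closure under complement and intersection) — contradiction. So L₁ − L₂ is not regular.

Note that the bare facts "L₁ regular, L₂ non-regular" do not settle the question by themselves: the closure of regular languages under ∪, ∩, complement and difference applies only when BOTH operands are regular. With a non-regular operand the result can come out regular or non-regular depending on the specific languages, so one has to work out L₁ − L₂ for this particular pair, as above.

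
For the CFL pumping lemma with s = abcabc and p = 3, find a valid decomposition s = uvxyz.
u='ab', v='c', x='a', y='b', z='c'

For s = abcabc with pumping length p = 3:

One valid decomposition:
- u = 'ab'
- v = 'c'
- x = 'a'
- y = 'b'
- z = 'c'

Verification:
- uvxyz = 'ab' + 'c' + 'a' + 'b' + 'c' = abcabc ✓
- |vxy| = |'cab'| = 3 ≤ 3 ✓
- |vy| = |'cb'| = 2 > 0 ✓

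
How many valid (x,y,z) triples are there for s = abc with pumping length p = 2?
3

For s = 'abc' with pumping length p = 2:

Constraints: |xy| ≤ 2, |y| > 0

Valid decompositions (|xy| ≤ p, |y| ≥ 1):
  • x='', y='a', z='bc'
  • x='a', y='b', z='c'
  • x='', y='ab', z='c'

Total count: 3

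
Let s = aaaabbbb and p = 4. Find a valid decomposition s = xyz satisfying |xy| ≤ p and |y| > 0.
x = 'a', y = 'aaa', z = 'bbbb'

For s = aaaabbbb and p = 4, one valid decomposition is:
- x = 'a' (length 1)
- y = 'aaa' (length 3)
- z = 'bbbb' (length 4)

Verification:
- xyz = 'a' + 'aaa' + 'bbbb' = aaaabbbb ✓
- |xy| = 4 ≤ 4 ✓
- |y| = 3 > 0 ✓

All pumping lemma constraints are satisfied.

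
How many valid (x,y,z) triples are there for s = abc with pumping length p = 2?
3

For s = 'abc' with pumping length p = 2:

Constraints: |xy| ≤ 2, |y| > 0

Valid decompositions (|xy| ≤ p, |y| ≥ 1):
  • x='', y='a', z='bc'
  • x='a', y='b', z='c'
  • x='', y='ab', z='c'

Total count: 3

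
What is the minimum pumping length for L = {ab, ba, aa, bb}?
p = 3

For a finite language L, the pumping lemma holds vacuously if p > max|s| for s ∈ L.

The longest string in L = {ab, ba, aa, bb} has length 2.
If p = 3, then no string s ∈ L has |s| ≥ p, so the condition is vacuously true.

The minimum pumping length is p = 3.

Why no smaller p works: for any p ≤ 2, the longest string s ∈ L has |s| = 2 ≥ p, so it would
have to be pumpable; but pumping up (i = 2, 3, ...) produces ever longer strings, which cannot all lie in the
finite language L. So the pumping property fails for every p ≤ 2.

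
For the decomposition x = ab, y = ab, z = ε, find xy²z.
ababab

Given x = 'ab', y = 'ab', z = '' and i = 2:

xy^2z = x + y·y·...·y (2 times) + z
       = 'ab' + 'ab'^2 + ''
       = 'ab' + 'abab' + ''
       = 'ababab'

The pumped string is 'ababab' with length 6.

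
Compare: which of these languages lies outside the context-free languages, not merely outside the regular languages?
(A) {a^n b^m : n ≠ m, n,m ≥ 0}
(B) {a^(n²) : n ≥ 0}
(B) {a^(n²) : n ≥ 0}

(B) {a^(n²) : n ≥ 0} requires the CFL pumping lemma.

- {a^n b^m : n ≠ m, n,m ≥ 0} is context-free (but not regular)
  • Can be shown non-regular with the regular pumping lemma
  • After pumping a's, we can make n = m

- {a^(n²) : n ≥ 0} is NOT context-free
  • Requires the CFL pumping lemma to prove
  • Gaps between squares grow unboundedly

The CFL pumping lemma is "stronger" in that it can prove non-membership
in the larger class of context-free languages.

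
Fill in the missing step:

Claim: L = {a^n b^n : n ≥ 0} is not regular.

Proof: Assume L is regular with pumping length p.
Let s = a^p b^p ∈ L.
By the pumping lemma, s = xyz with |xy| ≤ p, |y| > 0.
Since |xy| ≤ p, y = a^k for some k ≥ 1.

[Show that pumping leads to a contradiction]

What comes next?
Consider xy²z = a^(p+k) b^p.

Since k ≥ 1, we have p + k > p.
So xy²z has more a's than b's: (p+k) a's vs p b's.
This means xy²z ∉ L because a^n b^n requires equal counts.

This contradicts the pumping lemma which states xy²z ∈ L.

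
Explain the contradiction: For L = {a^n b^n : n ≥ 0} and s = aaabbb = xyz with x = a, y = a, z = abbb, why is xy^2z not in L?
xy²z = aaaabbb ∉ L

Pumping with i = 2 replaces y = a by y² = aa:
- Original: s = xyz = aaabbb; aaabbb = a^3 b^3 has equal counts (3 = 3), so it is in L
- Pumped: xy²z = a · aa · abbb = aaaabbb
- aaaabbb has 4 a's and 3 b's; 4 ≠ 3, so it is not in L

The pumping lemma would require xy²z ∈ L, so this decomposition yields a contradiction.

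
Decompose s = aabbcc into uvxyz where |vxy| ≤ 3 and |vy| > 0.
u='aa', v='b', x='b', y='c', z='c'

For s = aabbcc with pumping length p = 3:

One valid decomposition:
- u = 'aa'
- v = 'b'
- x = 'b'
- y = 'c'
- z = 'c'

Verification:
- uvxyz = 'aa' + 'b' + 'b' + 'c' + 'c' = aabbcc ✓
- |vxy| = |'bbc'| = 3 ≤ 3 ✓
- |vy| = |'bc'| = 2 > 0 ✓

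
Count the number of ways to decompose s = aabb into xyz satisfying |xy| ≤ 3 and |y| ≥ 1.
6

For s = 'aabb' with pumping length p = 3:

Constraints: |xy| ≤ 3, |y| > 0

Valid decompositions (|xy| ≤ p, |y| ≥ 1):
  • x='', y='a', z='abb'
  • x='a', y='a', z='bb'
  • x='', y='aa', z='bb'
  • x='aa', y='b', z='b'
  • x='a', y='ab', z='b'
  • x='', y='aab', z='b'

Total count: 6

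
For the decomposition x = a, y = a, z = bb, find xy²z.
aaabb

Given x = 'a', y = 'a', z = 'bb' and i = 2:

xy^2z = x + y·y·...·y (2 times) + z
       = 'a' + 'a'^2 + 'bb'
       = 'a' + 'aa' + 'bb'
       = 'aaabb'

The pumped string is 'aaabb' with length 5.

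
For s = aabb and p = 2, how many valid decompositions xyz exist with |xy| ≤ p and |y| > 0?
3

For s = 'aabb' with pumping length p = 2:

Constraints: |xy| ≤ 2, |y| > 0

Valid decompositions (|xy| ≤ p, |y| ≥ 1):
  • x='', y='a', z='abb'
  • x='a', y='a', z='bb'
  • x='', y='aa', z='bb'

Total count: 3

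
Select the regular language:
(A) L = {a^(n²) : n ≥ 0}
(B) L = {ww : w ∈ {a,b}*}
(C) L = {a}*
(C) {a}*

(C) L = {a}* is regular.

This can be recognized by a finite automaton (DFA/NFA).
Regular expressions like {a}* define regular languages.

The other choices are not regular:
- {a^(n²) : n ≥ 0}: After pumping, length is no longer a perfect square
- {ww : w ∈ {a,b}*}: After pumping, the two halves no longer match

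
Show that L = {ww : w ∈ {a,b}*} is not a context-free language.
Assume for contradiction that L is context-free, and let p ≥ 1 be the pumping length given by the pumping lemma for CFLs.
Choose s = a^p b^p a^p b^p. Then s ∈ L (take w = a^p b^p) and |s| = 4p ≥ p.
By the CFL pumping lemma, s = uvxyz for some u, v, x, y, z with |vxy| ≤ p, |vy| ≥ 1, and uv^i xy^i z ∈ L for every i ≥ 0.

Write s as four blocks A₁ B₁ A₂ B₂ with A₁ = A₂ = a^p and B₁ = B₂ = b^p. Since |vxy| ≤ p, the window vxy lies inside at most two adjacent blocks. Take i = 0 and let t = uxz, so |t| = 4p − |vy| with 1 ≤ |vy| ≤ p. If |t| is odd, t ∉ L immediately, so assume |vy| is even (hence |vy| ≥ 2) and |t|/2 = 2p − |vy|/2, which satisfies p ≤ |t|/2 ≤ 2p − 1.

Case 1 (vxy inside A₁B₁): t = a^(p−j) b^(p−l) a^p b^p with j + l = |vy|. The second half of t has length < 2p, so it is a suffix of the trailing a^p b^p and ends in b; the first half is a^(p−j) b^(p−l) a^((j+l)/2), which ends in a because (j+l)/2 ≥ 1. The halves differ, so t ∉ L.

Case 2 (vxy inside B₁A₂, straddling the middle): t = a^p b^(p−j) a^(p−l) b^p with j + l = |vy|. If t = ww, then w is a prefix of t of length ≥ p, so w begins with a^p; and w is a suffix of t of length ≥ p, so w ends with b^p. That forces |w| ≥ 2p, contradicting |w| = |t|/2 ≤ 2p − 1. So t ∉ L.

Case 3 (vxy inside A₂B₂): t = a^p b^p a^(p−j) b^(p−l) with j + l = |vy|. The first half of t is a prefix of a^p b^p, so it begins with a; the second half is b^((j+l)/2) a^(p−j) b^(p−l), which begins with b. The halves differ, so t ∉ L.

In every case uv⁰xy⁰z = uxz ∉ L.

This contradicts the CFL pumping lemma, which requires uv^i xy^i z ∈ L for all i ≥ 0.
Hence L = {ww : w ∈ {a,b}*} is not context-free. ∎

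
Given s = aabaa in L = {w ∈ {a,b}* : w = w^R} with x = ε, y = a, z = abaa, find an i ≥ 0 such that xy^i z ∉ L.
i = 0

xy⁰z = ε · ε · abaa = abaa; abaa reversed is aaba ≠ abaa, so it is not a palindrome and is not in L.
(Other choices also work, e.g. i = 2, 3; only i = 1 is guaranteed to stay in L since xy¹z = s.)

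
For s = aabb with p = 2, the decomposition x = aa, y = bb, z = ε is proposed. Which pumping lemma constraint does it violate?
Violated: |xy| ≤ p

The decomposition x = aa, y = bb, z = ε for s = aabb with p = 2
violates the constraint: |xy| ≤ p

|xy| = |aabb| = 4 > 2 = p. The decomposition puts too many characters in xy.

Pumping lemma constraints:
1. xyz = s (decomposition is valid)
2. |xy| ≤ p
3. |y| > 0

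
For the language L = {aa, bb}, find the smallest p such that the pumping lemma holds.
p = 3

For a finite language L, the pumping lemma holds vacuously if p > max|s| for s ∈ L.

The longest string in L = {aa, bb} has length 2.
If p = 3, then no string s ∈ L has |s| ≥ p, so the condition is vacuously true.

The minimum pumping length is p = 3.

Why no smaller p works: for any p ≤ 2, the longest string s ∈ L has |s| = 2 ≥ p, so it would
have to be pumpable; but pumping up (i = 2, 3, ...) produces ever longer strings, which cannot all lie in the
finite language L. So the pumping property fails for every p ≤ 2.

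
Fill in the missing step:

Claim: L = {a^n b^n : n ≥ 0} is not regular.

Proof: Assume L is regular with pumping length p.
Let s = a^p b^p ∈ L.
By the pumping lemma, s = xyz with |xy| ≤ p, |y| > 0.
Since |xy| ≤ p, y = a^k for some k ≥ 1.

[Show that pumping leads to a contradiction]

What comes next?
Consider xy²z = a^(p+k) b^p.

Since k ≥ 1, we have p + k > p.
So xy²z has more a's than b's: (p+k) a's vs p b's.
This means xy²z ∉ L because a^n b^n requires equal counts.

This contradicts the pumping lemma which states xy²z ∈ L.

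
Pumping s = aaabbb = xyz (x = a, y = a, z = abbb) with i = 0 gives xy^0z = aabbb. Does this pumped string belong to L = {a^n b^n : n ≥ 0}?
No

xy⁰z = a · ε · abbb = aabbb.
aabbb has 2 a's and 3 b's; 2 ≠ 3, so it is not in L.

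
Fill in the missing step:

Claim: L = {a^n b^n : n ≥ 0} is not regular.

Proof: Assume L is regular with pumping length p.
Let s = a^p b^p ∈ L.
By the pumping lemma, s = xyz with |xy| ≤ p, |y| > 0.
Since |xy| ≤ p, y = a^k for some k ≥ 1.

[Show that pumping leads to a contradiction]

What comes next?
Consider xy²z = a^(p+k) b^p.

Since k ≥ 1, we have p + k > p.
So xy²z has more a's than b's: (p+k) a's vs p b's.
This means xy²z ∉ L because a^n b^n requires equal counts.

This contradicts the pumping lemma which states xy²z ∈ L.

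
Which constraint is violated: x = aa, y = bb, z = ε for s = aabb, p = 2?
Violated: |xy| ≤ p

The decomposition x = aa, y = bb, z = ε for s = aabb with p = 2
violates the constraint: |xy| ≤ p

|xy| = |aabb| = 4 > 2 = p. The decomposition puts too many characters in xy.

Pumping lemma constraints:
1. xyz = s (decomposition is valid)
2. |xy| ≤ p
3. |y| > 0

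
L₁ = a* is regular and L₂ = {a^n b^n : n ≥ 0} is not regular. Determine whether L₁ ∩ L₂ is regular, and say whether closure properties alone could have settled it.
Yes — L₁ ∩ L₂ is regular.

A string of a* contains no b's, and the only string of {a^n b^n} with no b's is ε (n = 0). So L₁ ∩ L₂ = {ε}, a finite language, which is regular.

Note that the bare facts "L₁ regular, L₂ non-regular" do not settle the question by themselves: the closure of regular languages under ∪, ∩, complement and difference applies only when BOTH operands are regular. With a non-regular operand the result can come out regular or non-regular depending on the specific languages, so one has to work out L₁ ∩ L₂ for this particular pair, as above.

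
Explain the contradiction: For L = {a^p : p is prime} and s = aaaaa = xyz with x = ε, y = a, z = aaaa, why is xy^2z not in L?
xy²z = aaaaaa ∉ L

Pumping with i = 2 replaces y = a by y² = aa:
- Original: s = xyz = aaaaa; aaaaa has length 5, which is prime, so it is in L
- Pumped: xy²z = ε · aa · aaaa = aaaaaa
- aaaaaa has length 6 = 2 × 3, which is not prime, so it is not in L

The pumping lemma would require xy²z ∈ L, so this decomposition yields a contradiction.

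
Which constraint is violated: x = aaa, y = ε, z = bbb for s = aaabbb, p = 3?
Violated: |y| > 0

The decomposition x = aaa, y = ε, z = bbb for s = aaabbb with p = 3
violates the constraint: |y| > 0

|y| = 0, but the pumping lemma requires |y| > 0 (y must be non-empty).

Pumping lemma constraints:
1. xyz = s (decomposition is valid)
2. |xy| ≤ p
3. |y| > 0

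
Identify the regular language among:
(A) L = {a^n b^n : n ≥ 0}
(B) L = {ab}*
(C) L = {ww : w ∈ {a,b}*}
(B) {ab}*

(B) L = {ab}* is regular.

This can be recognized by a finite automaton (DFA/NFA).
Regular expressions like {ab}* define regular languages.

The other choices are not regular:
- {a^n b^n : n ≥ 0}: After pumping, the number of a's and b's become unequal
- {ww : w ∈ {a,b}*}: After pumping, the two halves no longer match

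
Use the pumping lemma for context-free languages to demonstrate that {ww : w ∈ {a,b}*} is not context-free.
Assume for contradiction that L is context-free, and let p ≥ 1 be the pumping length given by the pumping lemma for CFLs.
Choose s = a^p b^p a^p b^p. Then s ∈ L (take w = a^p b^p) and |s| = 4p ≥ p.
By the CFL pumping lemma, s = uvxyz for some u, v, x, y, z with |vxy| ≤ p, |vy| ≥ 1, and uv^i xy^i z ∈ L for every i ≥ 0.

Write s as four blocks A₁ B₁ A₂ B₂ with A₁ = A₂ = a^p and B₁ = B₂ = b^p. Since |vxy| ≤ p, the window vxy lies inside at most two adjacent blocks. Take i = 0 and let t = uxz, so |t| = 4p − |vy| with 1 ≤ |vy| ≤ p. If |t| is odd, t ∉ L immediately, so assume |vy| is even (hence |vy| ≥ 2) and |t|/2 = 2p − |vy|/2, which satisfies p ≤ |t|/2 ≤ 2p − 1.

Case 1 (vxy inside A₁B₁): t = a^(p−j) b^(p−l) a^p b^p with j + l = |vy|. The second half of t has length < 2p, so it is a suffix of the trailing a^p b^p and ends in b; the first half is a^(p−j) b^(p−l) a^((j+l)/2), which ends in a because (j+l)/2 ≥ 1. The halves differ, so t ∉ L.

Case 2 (vxy inside B₁A₂, straddling the middle): t = a^p b^(p−j) a^(p−l) b^p with j + l = |vy|. If t = ww, then w is a prefix of t of length ≥ p, so w begins with a^p; and w is a suffix of t of length ≥ p, so w ends with b^p. That forces |w| ≥ 2p, contradicting |w| = |t|/2 ≤ 2p − 1. So t ∉ L.

Case 3 (vxy inside A₂B₂): t = a^p b^p a^(p−j) b^(p−l) with j + l = |vy|. The first half of t is a prefix of a^p b^p, so it begins with a; the second half is b^((j+l)/2) a^(p−j) b^(p−l), which begins with b. The halves differ, so t ∉ L.

In every case uv⁰xy⁰z = uxz ∉ L.

This contradicts the CFL pumping lemma, which requires uv^i xy^i z ∈ L for all i ≥ 0.
Hence L = {ww : w ∈ {a,b}*} is not context-free. ∎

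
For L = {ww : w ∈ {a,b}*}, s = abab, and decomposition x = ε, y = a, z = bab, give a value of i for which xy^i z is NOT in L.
i = 2

xy²z = ε · aa · bab = aabab; aabab has odd length 5, so it cannot be written as ww and is not in L.
(Other choices also work, e.g. i = 0, 3; only i = 1 is guaranteed to stay in L since xy¹z = s.)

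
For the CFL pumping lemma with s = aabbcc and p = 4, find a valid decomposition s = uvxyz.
u='a', v='a', x='bb', y='c', z='c'

For s = aabbcc with pumping length p = 4:

One valid decomposition:
- u = 'a'
- v = 'a'
- x = 'bb'
- y = 'c'
- z = 'c'

Verification:
- uvxyz = 'a' + 'a' + 'bb' + 'c' + 'c' = aabbcc ✓
- |vxy| = |'abbc'| = 4 ≤ 4 ✓
- |vy| = |'ac'| = 2 > 0 ✓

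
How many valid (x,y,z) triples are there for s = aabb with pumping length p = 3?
6

For s = 'aabb' with pumping length p = 3:

Constraints: |xy| ≤ 3, |y| > 0

Valid decompositions (|xy| ≤ p, |y| ≥ 1):
  • x='', y='a', z='abb'
  • x='a', y='a', z='bb'
  • x='', y='aa', z='bb'
  • x='aa', y='b', z='b'
  • x='a', y='ab', z='b'
  • x='', y='aab', z='b'

Total count: 6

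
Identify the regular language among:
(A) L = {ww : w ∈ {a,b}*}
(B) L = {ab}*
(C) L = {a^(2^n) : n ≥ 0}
(B) {ab}*

(B) L = {ab}* is regular.

This can be recognized by a finite automaton (DFA/NFA).
Regular expressions like {ab}* define regular languages.

The other choices are not regular:
- {a^(2^n) : n ≥ 0}: After pumping, length is no longer a power of 2
- {ww : w ∈ {a,b}*}: After pumping, the two halves no longer match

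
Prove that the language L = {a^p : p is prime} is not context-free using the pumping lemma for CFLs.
Assume for contradiction that L is context-free, and let p ≥ 1 be the pumping length given by the pumping lemma for CFLs.
Choose a prime q with q ≥ p and let s = a^q. Then s ∈ L and |s| = q ≥ p.
By the CFL pumping lemma, s = uvxyz for some u, v, x, y, z with |vxy| ≤ p, |vy| ≥ 1, and uv^i xy^i z ∈ L for every i ≥ 0.
All symbols are a's, so only lengths matter: let k = |vy|, with 1 ≤ k ≤ p. Then |uv^i xy^i z| = q + (i − 1)k.

Take i = q + 1: the length is q + qk = q(k + 1).
Both factors satisfy q ≥ 2 and k + 1 ≥ 2, so q(k + 1) is composite and uv^(q+1) xy^(q+1) z ∉ L.

This contradicts the CFL pumping lemma, which requires uv^i xy^i z ∈ L for all i ≥ 0.
Hence L = {a^p : p is prime} is not context-free. ∎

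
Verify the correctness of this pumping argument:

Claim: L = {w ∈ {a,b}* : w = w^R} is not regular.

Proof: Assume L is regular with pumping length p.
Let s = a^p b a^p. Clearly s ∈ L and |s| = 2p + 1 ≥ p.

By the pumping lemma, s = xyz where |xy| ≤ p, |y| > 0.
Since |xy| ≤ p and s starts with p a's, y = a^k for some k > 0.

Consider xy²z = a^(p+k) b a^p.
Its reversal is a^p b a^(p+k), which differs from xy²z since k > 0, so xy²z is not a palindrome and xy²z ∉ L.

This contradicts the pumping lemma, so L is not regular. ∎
The proof is correct.

This proof is valid because:
1. s = a^p b a^p is in L and is chosen in terms of p, so |s| ≥ p holds for every p
2. The decomposition analysis is correct: |xy| ≤ p forces y to lie inside the leading a's
3. The contradiction is valid: a^(p+k) b a^p has more a's before the b than after it, so it is not a palindrome
4. The conclusion follows logically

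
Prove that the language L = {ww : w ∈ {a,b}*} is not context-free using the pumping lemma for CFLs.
Assume for contradiction that L is context-free, and let p ≥ 1 be the pumping length given by the pumping lemma for CFLs.
Choose s = a^p b^p a^p b^p. Then s ∈ L (take w = a^p b^p) and |s| = 4p ≥ p.
By the CFL pumping lemma, s = uvxyz for some u, v, x, y, z with |vxy| ≤ p, |vy| ≥ 1, and uv^i xy^i z ∈ L for every i ≥ 0.

Write s as four blocks A₁ B₁ A₂ B₂ with A₁ = A₂ = a^p and B₁ = B₂ = b^p. Since |vxy| ≤ p, the window vxy lies inside at most two adjacent blocks. Take i = 0 and let t = uxz, so |t| = 4p − |vy| with 1 ≤ |vy| ≤ p. If |t| is odd, t ∉ L immediately, so assume |vy| is even (hence |vy| ≥ 2) and |t|/2 = 2p − |vy|/2, which satisfies p ≤ |t|/2 ≤ 2p − 1.

Case 1 (vxy inside A₁B₁): t = a^(p−j) b^(p−l) a^p b^p with j + l = |vy|. The second half of t has length < 2p, so it is a suffix of the trailing a^p b^p and ends in b; the first half is a^(p−j) b^(p−l) a^((j+l)/2), which ends in a because (j+l)/2 ≥ 1. The halves differ, so t ∉ L.

Case 2 (vxy inside B₁A₂, straddling the middle): t = a^p b^(p−j) a^(p−l) b^p with j + l = |vy|. If t = ww, then w is a prefix of t of length ≥ p, so w begins with a^p; and w is a suffix of t of length ≥ p, so w ends with b^p. That forces |w| ≥ 2p, contradicting |w| = |t|/2 ≤ 2p − 1. So t ∉ L.

Case 3 (vxy inside A₂B₂): t = a^p b^p a^(p−j) b^(p−l) with j + l = |vy|. The first half of t is a prefix of a^p b^p, so it begins with a; the second half is b^((j+l)/2) a^(p−j) b^(p−l), which begins with b. The halves differ, so t ∉ L.

In every case uv⁰xy⁰z = uxz ∉ L.

This contradicts the CFL pumping lemma, which requires uv^i xy^i z ∈ L for all i ≥ 0.
Hence L = {ww : w ∈ {a,b}*} is not context-free. ∎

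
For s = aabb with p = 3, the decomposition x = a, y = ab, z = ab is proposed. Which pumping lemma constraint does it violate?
Violated: xyz = s

The decomposition x = a, y = ab, z = ab for s = aabb with p = 3
violates the constraint: xyz = s

xyz = 'a' + 'ab' + 'ab' = 'aabab' ≠ 'aabb' = s. The decomposition doesn't reconstruct s.

Pumping lemma constraints:
1. xyz = s (decomposition is valid)
2. |xy| ≤ p
3. |y| > 0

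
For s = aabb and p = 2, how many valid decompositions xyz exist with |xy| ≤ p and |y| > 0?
3

For s = 'aabb' with pumping length p = 2:

Constraints: |xy| ≤ 2, |y| > 0

Valid decompositions (|xy| ≤ p, |y| ≥ 1):
  • x='', y='a', z='abb'
  • x='a', y='a', z='bb'
  • x='', y='aa', z='bb'

Total count: 3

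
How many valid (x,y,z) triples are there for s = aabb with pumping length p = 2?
3

For s = 'aabb' with pumping length p = 2:

Constraints: |xy| ≤ 2, |y| > 0

Valid decompositions (|xy| ≤ p, |y| ≥ 1):
  • x='', y='a', z='abb'
  • x='a', y='a', z='bb'
  • x='', y='aa', z='bb'

Total count: 3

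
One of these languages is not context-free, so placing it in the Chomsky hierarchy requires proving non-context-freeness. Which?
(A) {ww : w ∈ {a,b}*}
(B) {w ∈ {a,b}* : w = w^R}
(A) {ww : w ∈ {a,b}*}

(A) {ww : w ∈ {a,b}*} requires the CFL pumping lemma.

- {w ∈ {a,b}* : w = w^R} is context-free (but not regular)
  • Can be shown non-regular with the regular pumping lemma
  • After pumping, the string is no longer symmetric

- {ww : w ∈ {a,b}*} is NOT context-free
  • Requires the CFL pumping lemma to prove
  • Even a PDA cannot compare two arbitrary halves symbol by symbol; CFL pumping on a^p b^p a^p b^p fails

The CFL pumping lemma is "stronger" in that it can prove non-membership
in the larger class of context-free languages.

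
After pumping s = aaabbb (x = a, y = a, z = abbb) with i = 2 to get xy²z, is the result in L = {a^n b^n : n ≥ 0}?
No

xy²z = a · aa · abbb = aaaabbb.
aaaabbb has 4 a's and 3 b's; 4 ≠ 3, so it is not in L.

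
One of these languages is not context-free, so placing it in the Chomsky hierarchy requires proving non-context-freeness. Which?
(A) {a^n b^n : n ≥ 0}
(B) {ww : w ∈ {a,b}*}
(B) {ww : w ∈ {a,b}*}

(B) {ww : w ∈ {a,b}*} requires the CFL pumping lemma.

- {a^n b^n : n ≥ 0} is context-free (but not regular)
  • Can be shown non-regular with the regular pumping lemma
  • After pumping, the number of a's and b's become unequal

- {ww : w ∈ {a,b}*} is NOT context-free
  • Requires the CFL pumping lemma to prove
  • Even a PDA cannot compare two arbitrary halves symbol by symbol; CFL pumping on a^p b^p a^p b^p fails

The CFL pumping lemma is "stronger" in that it can prove non-membership
in the larger class of context-free languages.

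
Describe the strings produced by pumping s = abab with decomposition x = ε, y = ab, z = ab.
{xy^i z : i ≥ 0} = {(ab)^(i+1) : i ≥ 0} = {ab, abab, ababab, ...}

With x = ε, y = ab, z = ab: Pumping 'ab' gives strings of alternating a's and b's.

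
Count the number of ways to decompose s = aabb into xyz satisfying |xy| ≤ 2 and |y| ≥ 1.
3

For s = 'aabb' with pumping length p = 2:

Constraints: |xy| ≤ 2, |y| > 0

Valid decompositions (|xy| ≤ p, |y| ≥ 1):
  • x='', y='a', z='abb'
  • x='a', y='a', z='bb'
  • x='', y='aa', z='bb'

Total count: 3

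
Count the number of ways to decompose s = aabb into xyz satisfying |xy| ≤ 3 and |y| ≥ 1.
6

For s = 'aabb' with pumping length p = 3:

Constraints: |xy| ≤ 3, |y| > 0

Valid decompositions (|xy| ≤ p, |y| ≥ 1):
  • x='', y='a', z='abb'
  • x='a', y='a', z='bb'
  • x='', y='aa', z='bb'
  • x='aa', y='b', z='b'
  • x='a', y='ab', z='b'
  • x='', y='aab', z='b'

Total count: 6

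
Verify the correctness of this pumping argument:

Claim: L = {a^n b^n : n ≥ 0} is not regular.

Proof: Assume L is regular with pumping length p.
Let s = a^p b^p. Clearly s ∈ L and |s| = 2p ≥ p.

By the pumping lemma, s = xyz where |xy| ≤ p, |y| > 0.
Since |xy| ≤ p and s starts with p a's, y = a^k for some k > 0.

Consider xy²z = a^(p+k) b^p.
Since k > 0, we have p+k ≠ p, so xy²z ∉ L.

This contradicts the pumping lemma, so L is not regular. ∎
The proof is correct.

This proof is valid because:
1. The string s = a^p b^p is correctly in L
2. The decomposition analysis is correct: y must consist only of a's
3. The contradiction is valid: pumping increases a's but not b's
4. The conclusion follows logically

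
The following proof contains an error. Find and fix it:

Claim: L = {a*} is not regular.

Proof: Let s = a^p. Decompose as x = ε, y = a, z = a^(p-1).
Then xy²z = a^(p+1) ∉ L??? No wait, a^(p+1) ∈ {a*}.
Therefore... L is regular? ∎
Error: The proof attempts to show a*  is not regular, but a* IS regular!

Correction: a* is a regular language (recognized by a simple DFA with one accepting state and self-loop on 'a'). The pumping lemma can only prove non-regularity, not regularity. For regular languages, pumping always works.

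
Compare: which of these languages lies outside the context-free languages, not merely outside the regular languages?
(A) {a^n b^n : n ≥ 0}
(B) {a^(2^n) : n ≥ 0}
(B) {a^(2^n) : n ≥ 0}

(B) {a^(2^n) : n ≥ 0} requires the CFL pumping lemma.

- {a^n b^n : n ≥ 0} is context-free (but not regular)
  • Can be shown non-regular with the regular pumping lemma
  • After pumping, the number of a's and b's become unequal

- {a^(2^n) : n ≥ 0} is NOT context-free
  • Requires the CFL pumping lemma to prove
  • Gaps between powers of 2 grow exponentially

The CFL pumping lemma is "stronger" in that it can prove non-membership
in the larger class of context-free languages.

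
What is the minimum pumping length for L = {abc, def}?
p = 4

For a finite language L, the pumping lemma holds vacuously if p > max|s| for s ∈ L.

The longest string in L = {abc, def} has length 3.
If p = 4, then no string s ∈ L has |s| ≥ p, so the condition is vacuously true.

The minimum pumping length is p = 4.

Why no smaller p works: for any p ≤ 3, the longest string s ∈ L has |s| = 3 ≥ p, so it would
have to be pumpable; but pumping up (i = 2, 3, ...) produces ever longer strings, which cannot all lie in the
finite language L. So the pumping property fails for every p ≤ 3.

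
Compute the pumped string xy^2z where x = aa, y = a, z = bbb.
aaaabbb

Given x = 'aa', y = 'a', z = 'bbb' and i = 2:

xy^2z = x + y·y·...·y (2 times) + z
       = 'aa' + 'a'^2 + 'bbb'
       = 'aa' + 'aa' + 'bbb'
       = 'aaaabbb'

The pumped string is 'aaaabbb' with length 7.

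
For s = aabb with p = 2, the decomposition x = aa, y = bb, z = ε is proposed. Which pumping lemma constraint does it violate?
Violated: |xy| ≤ p

The decomposition x = aa, y = bb, z = ε for s = aabb with p = 2
violates the constraint: |xy| ≤ p

|xy| = |aabb| = 4 > 2 = p. The decomposition puts too many characters in xy.

Pumping lemma constraints:
1. xyz = s (decomposition is valid)
2. |xy| ≤ p
3. |y| > 0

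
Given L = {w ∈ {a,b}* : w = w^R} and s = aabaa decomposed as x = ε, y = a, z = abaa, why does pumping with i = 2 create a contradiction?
xy²z = aaabaa ∉ L

Pumping with i = 2 replaces y = a by y² = aa:
- Original: s = xyz = aabaa; aabaa reversed is aabaa, the same string, so it is a palindrome and is in L
- Pumped: xy²z = ε · aa · abaa = aaabaa
- aaabaa reversed is aabaaa ≠ aaabaa, so it is not a palindrome and is not in L

The pumping lemma would require xy²z ∈ L, so this decomposition yields a contradiction.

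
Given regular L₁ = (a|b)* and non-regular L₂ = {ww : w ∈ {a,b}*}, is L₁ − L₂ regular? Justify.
No — L₁ − L₂ is not regular.

L₁ − L₂ is the complement of {ww} within {a,b}*. If it were regular, its complement {ww} would be regular as well (regular languages are closed under complement) — contradiction. So L₁ − L₂ is not regular.

Note that the bare facts "L₁ regular, L₂ non-regular" do not settle the question by themselves: the closure of regular languages under ∪, ∩, complement and difference applies only when BOTH operands are regular. With a non-regular operand the result can come out regular or non-regular depending on the specific languages, so one has to work out L₁ − L₂ for this particular pair, as above.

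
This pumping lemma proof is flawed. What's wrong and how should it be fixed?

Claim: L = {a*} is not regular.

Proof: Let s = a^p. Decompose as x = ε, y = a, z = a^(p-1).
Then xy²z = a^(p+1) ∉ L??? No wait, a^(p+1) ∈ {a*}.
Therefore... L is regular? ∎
Error: The proof attempts to show a*  is not regular, but a* IS regular!

Correction: a* is a regular language (recognized by a simple DFA with one accepting state and self-loop on 'a'). The pumping lemma can only prove non-regularity, not regularity. For regular languages, pumping always works.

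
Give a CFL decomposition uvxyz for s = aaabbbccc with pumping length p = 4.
u='aa', v='a', x='bb', y='b', z='ccc'

For s = aaabbbccc with pumping length p = 4:

One valid decomposition:
- u = 'aa'
- v = 'a'
- x = 'bb'
- y = 'b'
- z = 'ccc'

Verification:
- uvxyz = 'aa' + 'a' + 'bb' + 'b' + 'ccc' = aaabbbccc ✓
- |vxy| = |'abbb'| = 4 ≤ 4 ✓
- |vy| = |'ab'| = 2 > 0 ✓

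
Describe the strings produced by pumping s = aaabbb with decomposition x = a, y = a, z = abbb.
{xy^i z : i ≥ 0} = {a^(2+i) b^3 : i ≥ 0} = {aabbb, aaabbb, aaaabbb, ...}

With x = a, y = a, z = abbb: Starting with aaabbb and pumping the second 'a', we get strings with 2+i a's followed by 3 b's for i = 0, 1, 2, ...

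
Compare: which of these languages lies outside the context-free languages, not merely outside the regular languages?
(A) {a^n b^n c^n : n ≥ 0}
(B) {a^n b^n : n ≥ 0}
(A) {a^n b^n c^n : n ≥ 0}

(A) {a^n b^n c^n : n ≥ 0} requires the CFL pumping lemma.

- {a^n b^n : n ≥ 0} is context-free (but not regular)
  • Can be shown non-regular with the regular pumping lemma
  • After pumping, the number of a's and b's become unequal

- {a^n b^n c^n : n ≥ 0} is NOT context-free
  • Requires the CFL pumping lemma to prove
  • Cannot maintain three equal counts simultaneously

The CFL pumping lemma is "stronger" in that it can prove non-membership
in the larger class of context-free languages.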